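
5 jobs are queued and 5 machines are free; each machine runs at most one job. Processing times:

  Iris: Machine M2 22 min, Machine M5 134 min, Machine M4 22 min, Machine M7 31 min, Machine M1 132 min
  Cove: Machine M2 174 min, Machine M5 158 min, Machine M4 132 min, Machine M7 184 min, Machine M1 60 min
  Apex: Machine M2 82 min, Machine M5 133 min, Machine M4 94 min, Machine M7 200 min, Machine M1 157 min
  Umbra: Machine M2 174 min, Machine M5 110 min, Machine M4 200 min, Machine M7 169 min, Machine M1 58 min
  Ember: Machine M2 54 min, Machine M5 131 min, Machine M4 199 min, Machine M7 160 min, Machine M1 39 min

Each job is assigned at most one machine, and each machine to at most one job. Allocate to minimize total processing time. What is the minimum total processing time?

Min total: 349 min

Optimal: Iris→Machine M7 (31 min), Cove→Machine M1 (60 min), Apex→Machine M4 (94 min), Umbra→Machine M5 (110 min), Ember→Machine M2 (54 min) — total 31+60+94+110+54 = 349 min.
Min-entry greedy (repeatedly take the single cheapest remaining cell) gives 449 min, worse by 100.
Swapping Iris↔Cove (Iris→Machine M1 132 min, Cove→Machine M7 184 min) adds 225.
No other one-to-one assignment undercuts 349 min.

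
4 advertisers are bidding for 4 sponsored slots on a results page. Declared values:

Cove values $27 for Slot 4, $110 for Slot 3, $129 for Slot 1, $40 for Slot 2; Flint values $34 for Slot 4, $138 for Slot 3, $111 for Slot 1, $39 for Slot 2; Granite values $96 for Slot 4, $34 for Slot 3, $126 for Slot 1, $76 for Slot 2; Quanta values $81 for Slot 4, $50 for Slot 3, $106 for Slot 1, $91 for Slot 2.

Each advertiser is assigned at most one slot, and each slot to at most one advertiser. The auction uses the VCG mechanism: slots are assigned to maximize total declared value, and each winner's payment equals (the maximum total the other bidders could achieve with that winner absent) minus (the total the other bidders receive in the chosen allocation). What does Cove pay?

Efficient allocation: Cove→Slot 1 ($129), Flint→Slot 3 ($138), Granite→Slot 4 ($96), Quanta→Slot 2 ($91); total welfare W = $454.
Cove receives Slot 1 at value $129, so the others get W − 129 = $325.
Without Cove: best allocation of the remaining 3 bidders over all 4 slots is Flint→Slot 3 ($138), Granite→Slot 1 ($126), Quanta→Slot 2 ($91), total $355.
VCG payment = (others' best without Cove) − (others' welfare with Cove) = 355 − 325 = $30.

Cove pays $30.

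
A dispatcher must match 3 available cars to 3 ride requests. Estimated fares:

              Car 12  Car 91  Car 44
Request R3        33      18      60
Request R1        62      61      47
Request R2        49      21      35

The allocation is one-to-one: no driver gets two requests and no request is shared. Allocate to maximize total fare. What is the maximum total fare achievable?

Optimal: Car 12→Request R2 ($49), Car 91→Request R1 ($61), Car 44→Request R3 ($60) — total 49+61+60 = $170.
Column-greedy (each request in turn goes to its best remaining driver) gives $143, worse by 27.
Swapping Car 91↔Car 44 (Car 91→Request R3 $18, Car 44→Request R1 $47) loses 56.
No other one-to-one assignment exceeds $170.

Maximum total: $170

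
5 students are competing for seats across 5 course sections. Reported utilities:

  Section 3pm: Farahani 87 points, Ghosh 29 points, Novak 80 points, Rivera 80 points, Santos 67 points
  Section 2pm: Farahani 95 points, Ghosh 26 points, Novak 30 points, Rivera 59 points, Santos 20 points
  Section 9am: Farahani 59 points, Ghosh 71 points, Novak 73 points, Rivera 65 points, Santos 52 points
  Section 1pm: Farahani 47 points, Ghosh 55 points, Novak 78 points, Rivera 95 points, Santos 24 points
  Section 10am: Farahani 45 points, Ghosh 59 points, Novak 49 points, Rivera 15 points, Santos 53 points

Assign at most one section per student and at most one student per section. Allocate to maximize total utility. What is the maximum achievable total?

Optimal: Farahani→Section 2pm (95 points), Ghosh→Section 9am (71 points), Novak→Section 3pm (80 points), Rivera→Section 1pm (95 points), Santos→Section 10am (53 points) — total 95+71+80+95+53 = 394 points.
Column-greedy (each section in turn goes to its best remaining student) gives 327 points, worse by 67.
Next-best assignment: Farahani→Section 2pm, Ghosh→Section 10am, Novak→Section 9am, Rivera→Section 1pm, Santos→Section 3pm = 389 points.

Max total: 394 points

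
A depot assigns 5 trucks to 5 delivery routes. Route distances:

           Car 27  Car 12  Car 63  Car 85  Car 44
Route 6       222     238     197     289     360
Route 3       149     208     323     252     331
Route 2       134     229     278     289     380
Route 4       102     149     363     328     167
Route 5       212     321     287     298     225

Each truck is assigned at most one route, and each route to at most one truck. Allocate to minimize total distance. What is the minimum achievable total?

Min total: 957 km

Optimal: Car 27→Route 2 (134 km), Car 12→Route 4 (149 km), Car 63→Route 6 (197 km), Car 85→Route 3 (252 km), Car 44→Route 5 (225 km) — total 134+149+197+252+225 = 957 km.
Column-greedy (each route in turn goes to its cheapest remaining truck) gives 1040 km, worse by 83.
Next-best assignment: Car 27→Route 2, Car 12→Route 3, Car 63→Route 6, Car 85→Route 5, Car 44→Route 4 = 1004 km.
Checked against all permutations: 957 km is optimal.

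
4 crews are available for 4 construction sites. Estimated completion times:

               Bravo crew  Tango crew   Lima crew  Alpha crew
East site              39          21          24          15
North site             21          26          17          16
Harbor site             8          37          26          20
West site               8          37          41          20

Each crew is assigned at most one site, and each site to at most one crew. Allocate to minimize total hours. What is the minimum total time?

Min total: 66 hours

Optimal: Bravo crew→Harbor site (8 hours), Tango crew→East site (21 hours), Lima crew→North site (17 hours), Alpha crew→West site (20 hours) — total 8+21+17+20 = 66 hours.
Min-entry greedy (repeatedly take the single cheapest remaining cell) gives 77 hours, worse by 11.
Swapping Lima crew↔Bravo crew (Lima crew→Harbor site 26 hours, Bravo crew→North site 21 hours) adds 22.
No other one-to-one assignment undercuts 66 hours.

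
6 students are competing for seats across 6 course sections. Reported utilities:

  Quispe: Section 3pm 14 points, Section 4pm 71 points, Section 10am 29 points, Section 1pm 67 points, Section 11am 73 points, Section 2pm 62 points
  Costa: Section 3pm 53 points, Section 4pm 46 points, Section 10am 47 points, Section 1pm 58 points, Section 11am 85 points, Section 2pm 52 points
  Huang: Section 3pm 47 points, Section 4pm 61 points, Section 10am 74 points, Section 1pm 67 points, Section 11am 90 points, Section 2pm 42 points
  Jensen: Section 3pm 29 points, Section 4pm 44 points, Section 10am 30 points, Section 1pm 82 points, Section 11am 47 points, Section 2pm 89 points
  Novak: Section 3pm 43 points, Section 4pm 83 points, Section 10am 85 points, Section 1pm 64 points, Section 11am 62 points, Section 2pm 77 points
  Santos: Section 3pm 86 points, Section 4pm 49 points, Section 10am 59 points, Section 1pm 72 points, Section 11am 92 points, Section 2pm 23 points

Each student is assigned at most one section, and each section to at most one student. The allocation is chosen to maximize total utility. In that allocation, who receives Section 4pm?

This is the linear assignment problem.
Optimal: Quispe→Section 1pm (67 points), Costa→Section 11am (85 points), Huang→Section 10am (74 points), Jensen→Section 2pm (89 points), Novak→Section 4pm (83 points), Santos→Section 3pm (86 points) — total 67+85+74+89+83+86 = 484 points.
Column-greedy (each section in turn goes to its best remaining student) gives 472 points, worse by 12.
Swapping Costa↔Novak (Costa→Section 4pm 46 points, Novak→Section 11am 62 points) loses 60.
Checked against all permutations: 484 points is optimal.
Novak's own top section is Section 10am (85 points), but forcing Novak→Section 10am and reassigning the rest optimally gives only 483 points — worse by 1.

Novak receives Section 4pm.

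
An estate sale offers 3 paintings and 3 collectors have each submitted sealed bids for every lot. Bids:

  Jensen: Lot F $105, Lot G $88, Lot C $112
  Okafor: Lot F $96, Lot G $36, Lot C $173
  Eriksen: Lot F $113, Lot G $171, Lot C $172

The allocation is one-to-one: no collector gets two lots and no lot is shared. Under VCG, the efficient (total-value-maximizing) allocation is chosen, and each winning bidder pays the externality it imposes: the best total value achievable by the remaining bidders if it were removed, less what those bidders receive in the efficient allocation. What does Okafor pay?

Okafor pays $7.

Efficient allocation: Jensen→Lot F ($105), Okafor→Lot C ($173), Eriksen→Lot G ($171); total welfare W = $449.
Okafor receives Lot C at value $173, so the others get W − 173 = $276.
Without Okafor: best allocation of the remaining 2 bidders over all 3 lots is Jensen→Lot C ($112), Eriksen→Lot G ($171), total $283.
VCG payment = (others' best without Okafor) − (others' welfare with Okafor) = 283 − 276 = $7.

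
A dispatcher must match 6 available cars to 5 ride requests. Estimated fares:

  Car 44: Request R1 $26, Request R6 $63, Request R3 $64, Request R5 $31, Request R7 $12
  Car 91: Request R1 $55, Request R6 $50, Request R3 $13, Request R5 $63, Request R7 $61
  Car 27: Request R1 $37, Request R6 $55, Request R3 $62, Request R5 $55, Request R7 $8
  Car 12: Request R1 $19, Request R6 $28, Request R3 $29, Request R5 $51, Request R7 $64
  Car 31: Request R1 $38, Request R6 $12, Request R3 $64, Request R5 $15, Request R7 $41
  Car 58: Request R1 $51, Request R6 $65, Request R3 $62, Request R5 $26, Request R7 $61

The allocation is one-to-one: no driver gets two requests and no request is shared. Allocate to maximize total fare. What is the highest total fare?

Maximum total: $305

Optimal: Car 58→Request R1 ($51), Car 44→Request R6 ($63), Car 31→Request R3 ($64), Car 91→Request R5 ($63), Car 12→Request R7 ($64) — total 51+63+64+63+64 = $305.
Column-greedy (each request in turn goes to its best remaining driver) gives $303, worse by 2.
Swapping Car 91↔Car 58 (Car 91→Request R1 $55, Car 58→Request R5 $26) loses 33.
Checked against all permutations: $305 is optimal.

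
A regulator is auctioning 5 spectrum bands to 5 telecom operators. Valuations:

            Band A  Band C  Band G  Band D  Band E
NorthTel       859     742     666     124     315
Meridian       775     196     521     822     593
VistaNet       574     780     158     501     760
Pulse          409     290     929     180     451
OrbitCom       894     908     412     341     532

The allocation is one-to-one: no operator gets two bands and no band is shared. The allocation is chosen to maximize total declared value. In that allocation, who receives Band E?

VistaNet receives Band E.

Optimal: NorthTel→Band A ($859M), Meridian→Band D ($822M), VistaNet→Band E ($760M), Pulse→Band G ($929M), OrbitCom→Band C ($908M) — total 859+822+760+929+908 = $4278M.
Row-greedy (each operator in turn takes its best remaining band) gives $3922M, worse by 356.
VistaNet's own top band is Band C ($780M), but forcing VistaNet→Band C and reassigning the rest optimally gives only $3922M — worse by 356.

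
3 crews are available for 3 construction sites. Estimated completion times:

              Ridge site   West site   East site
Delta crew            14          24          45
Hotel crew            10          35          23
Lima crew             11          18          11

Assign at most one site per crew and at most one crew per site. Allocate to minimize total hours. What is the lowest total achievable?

Treat this as an assignment problem: match each crew to one site.
Optimal: Delta crew→West site (24 hours), Hotel crew→Ridge site (10 hours), Lima crew→East site (11 hours) — total 24+10+11 = 45 hours.
Row-greedy (each crew in turn takes its cheapest remaining site) gives 55 hours, worse by 10.
Next-best assignment: Delta crew→Ridge site, Hotel crew→East site, Lima crew→West site = 55 hours.

Min total: 45 hours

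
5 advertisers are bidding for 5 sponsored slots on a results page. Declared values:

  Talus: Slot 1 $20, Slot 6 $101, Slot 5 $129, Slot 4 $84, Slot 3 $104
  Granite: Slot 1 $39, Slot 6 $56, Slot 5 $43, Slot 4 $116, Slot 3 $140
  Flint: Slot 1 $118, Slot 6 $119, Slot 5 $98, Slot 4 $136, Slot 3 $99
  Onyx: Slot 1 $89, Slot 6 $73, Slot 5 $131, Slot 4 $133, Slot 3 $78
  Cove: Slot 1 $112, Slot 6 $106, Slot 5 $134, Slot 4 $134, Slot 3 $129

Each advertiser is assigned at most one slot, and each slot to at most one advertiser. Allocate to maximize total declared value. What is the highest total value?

Max total: $633

Optimal: Talus→Slot 5 ($129), Granite→Slot 3 ($140), Flint→Slot 6 ($119), Onyx→Slot 4 ($133), Cove→Slot 1 ($112) — total 129+140+119+133+112 = $633.
Max-entry greedy (repeatedly take the single best remaining cell) gives $600, worse by 33.
Next-best assignment: Talus→Slot 6, Granite→Slot 3, Flint→Slot 1, Onyx→Slot 4, Cove→Slot 5 = $626.
Checked against all permutations: $633 is optimal.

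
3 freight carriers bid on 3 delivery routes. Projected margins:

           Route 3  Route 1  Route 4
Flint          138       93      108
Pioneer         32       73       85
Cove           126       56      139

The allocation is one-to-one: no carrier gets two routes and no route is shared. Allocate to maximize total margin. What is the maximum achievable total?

Optimal: Flint→Route 3 ($138k), Pioneer→Route 1 ($73k), Cove→Route 4 ($139k) — total 138+73+139 = $350k.
Row-greedy (each carrier in turn takes its best remaining route) gives $279k, worse by 71.
Next-best assignment: Flint→Route 4, Pioneer→Route 1, Cove→Route 3 = $307k.

Maximum total: $350k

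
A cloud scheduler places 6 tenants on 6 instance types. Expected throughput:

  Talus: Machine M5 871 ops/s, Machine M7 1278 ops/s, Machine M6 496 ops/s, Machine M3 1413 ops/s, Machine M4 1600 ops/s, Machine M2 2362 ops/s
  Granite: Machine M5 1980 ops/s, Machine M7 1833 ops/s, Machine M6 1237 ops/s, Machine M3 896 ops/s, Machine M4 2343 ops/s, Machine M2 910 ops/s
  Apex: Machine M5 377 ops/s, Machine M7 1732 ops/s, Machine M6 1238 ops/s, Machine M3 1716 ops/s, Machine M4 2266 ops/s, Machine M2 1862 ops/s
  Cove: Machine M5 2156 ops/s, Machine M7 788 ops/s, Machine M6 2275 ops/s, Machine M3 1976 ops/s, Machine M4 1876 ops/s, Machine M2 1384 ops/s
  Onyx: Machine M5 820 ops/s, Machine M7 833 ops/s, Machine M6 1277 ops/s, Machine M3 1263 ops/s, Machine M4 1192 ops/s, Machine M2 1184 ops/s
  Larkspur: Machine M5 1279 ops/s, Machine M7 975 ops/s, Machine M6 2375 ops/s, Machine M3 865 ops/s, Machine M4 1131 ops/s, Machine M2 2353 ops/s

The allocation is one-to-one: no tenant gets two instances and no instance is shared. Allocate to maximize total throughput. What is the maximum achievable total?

Max total: 12255 ops/s

Optimal: Talus→Machine M2 (2362 ops/s), Granite→Machine M7 (1833 ops/s), Apex→Machine M4 (2266 ops/s), Cove→Machine M5 (2156 ops/s), Onyx→Machine M3 (1263 ops/s), Larkspur→Machine M6 (2375 ops/s) — total 2362+1833+2266+2156+1263+2375 = 12255 ops/s.
Column-greedy (each instance in turn goes to its best remaining tenant) gives 10864 ops/s, worse by 1391.
Swapping Cove↔Onyx (Cove→Machine M3 1976 ops/s, Onyx→Machine M5 820 ops/s) loses 623.
Every other assignment is strictly worse.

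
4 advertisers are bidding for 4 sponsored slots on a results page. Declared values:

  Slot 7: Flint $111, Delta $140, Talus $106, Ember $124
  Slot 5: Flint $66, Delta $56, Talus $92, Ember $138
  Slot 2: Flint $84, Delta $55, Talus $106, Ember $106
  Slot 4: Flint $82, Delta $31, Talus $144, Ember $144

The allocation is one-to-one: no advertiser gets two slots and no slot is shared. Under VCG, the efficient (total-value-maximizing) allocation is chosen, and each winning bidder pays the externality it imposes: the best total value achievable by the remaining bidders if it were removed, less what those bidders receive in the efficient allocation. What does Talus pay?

Efficient allocation: Flint→Slot 2 ($84), Delta→Slot 7 ($140), Talus→Slot 4 ($144), Ember→Slot 5 ($138); total welfare W = $506.
Talus receives Slot 4 at value $144, so the others get W − 144 = $362.
Without Talus: best allocation of the remaining 3 bidders over all 4 slots is Flint→Slot 2 ($84), Delta→Slot 7 ($140), Ember→Slot 4 ($144), total $368.
VCG payment = (others' best without Talus) − (others' welfare with Talus) = 368 − 362 = $6.

Talus pays $6.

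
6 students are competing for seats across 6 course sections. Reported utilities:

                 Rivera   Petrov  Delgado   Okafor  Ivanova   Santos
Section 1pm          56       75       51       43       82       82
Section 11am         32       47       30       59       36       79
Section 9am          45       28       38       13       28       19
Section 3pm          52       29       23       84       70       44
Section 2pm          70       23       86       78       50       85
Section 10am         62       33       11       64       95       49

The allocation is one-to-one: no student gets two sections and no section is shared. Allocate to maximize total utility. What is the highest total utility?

Optimal: Rivera→Section 9am (45 points), Petrov→Section 1pm (75 points), Delgado→Section 2pm (86 points), Okafor→Section 3pm (84 points), Ivanova→Section 10am (95 points), Santos→Section 11am (79 points) — total 45+75+86+84+95+79 = 464 points.
Max-entry greedy (repeatedly take the single best remaining cell) gives 439 points, worse by 25.

Max total: 464 points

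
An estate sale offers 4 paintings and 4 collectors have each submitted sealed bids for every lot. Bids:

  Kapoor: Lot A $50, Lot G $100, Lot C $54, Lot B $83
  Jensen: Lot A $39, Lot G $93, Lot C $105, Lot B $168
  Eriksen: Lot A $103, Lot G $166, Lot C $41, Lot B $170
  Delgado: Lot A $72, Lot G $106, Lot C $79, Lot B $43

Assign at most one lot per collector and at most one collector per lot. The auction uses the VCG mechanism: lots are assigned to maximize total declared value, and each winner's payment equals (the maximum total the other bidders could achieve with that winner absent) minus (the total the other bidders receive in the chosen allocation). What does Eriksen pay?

Eriksen pays $50.

Efficient allocation: Kapoor→Lot A ($50), Jensen→Lot B ($168), Eriksen→Lot G ($166), Delgado→Lot C ($79); total welfare W = $463.
Eriksen receives Lot G at value $166, so the others get W − 166 = $297.
Without Eriksen: best allocation of the remaining 3 bidders over all 4 lots is Kapoor→Lot G ($100), Jensen→Lot B ($168), Delgado→Lot C ($79), total $347.
VCG payment = (others' best without Eriksen) − (others' welfare with Eriksen) = 347 − 297 = $50.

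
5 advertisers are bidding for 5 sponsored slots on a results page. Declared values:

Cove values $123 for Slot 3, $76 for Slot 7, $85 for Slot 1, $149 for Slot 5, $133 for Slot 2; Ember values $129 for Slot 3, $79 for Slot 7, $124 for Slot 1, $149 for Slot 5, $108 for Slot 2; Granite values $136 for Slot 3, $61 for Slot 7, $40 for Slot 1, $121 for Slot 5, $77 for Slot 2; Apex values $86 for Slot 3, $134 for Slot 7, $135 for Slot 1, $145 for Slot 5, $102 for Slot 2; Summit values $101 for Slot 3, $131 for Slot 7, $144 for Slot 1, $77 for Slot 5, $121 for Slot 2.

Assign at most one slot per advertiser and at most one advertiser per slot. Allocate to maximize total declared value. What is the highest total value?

Maximum total: $696

Optimal: Cove→Slot 2 ($133), Ember→Slot 5 ($149), Granite→Slot 3 ($136), Apex→Slot 7 ($134), Summit→Slot 1 ($144) — total 133+149+136+134+144 = $696.
Row-greedy (each advertiser in turn takes its best remaining slot) gives $621, worse by 75.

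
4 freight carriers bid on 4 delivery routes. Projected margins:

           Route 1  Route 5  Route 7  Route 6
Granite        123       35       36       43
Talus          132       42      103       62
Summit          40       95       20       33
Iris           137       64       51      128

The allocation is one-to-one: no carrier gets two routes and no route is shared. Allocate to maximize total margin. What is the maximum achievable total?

Optimal: Granite→Route 1 ($123k), Talus→Route 7 ($103k), Summit→Route 5 ($95k), Iris→Route 6 ($128k) — total 123+103+95+128 = $449k.
Max-entry greedy (repeatedly take the single best remaining cell) gives $378k, worse by 71.
Next-best assignment: Granite→Route 7, Talus→Route 1, Summit→Route 5, Iris→Route 6 = $391k.
Swapping Talus↔Summit (Talus→Route 5 $42k, Summit→Route 7 $20k) loses 136.
Checked against all permutations: $449k is optimal.

Max total: $449k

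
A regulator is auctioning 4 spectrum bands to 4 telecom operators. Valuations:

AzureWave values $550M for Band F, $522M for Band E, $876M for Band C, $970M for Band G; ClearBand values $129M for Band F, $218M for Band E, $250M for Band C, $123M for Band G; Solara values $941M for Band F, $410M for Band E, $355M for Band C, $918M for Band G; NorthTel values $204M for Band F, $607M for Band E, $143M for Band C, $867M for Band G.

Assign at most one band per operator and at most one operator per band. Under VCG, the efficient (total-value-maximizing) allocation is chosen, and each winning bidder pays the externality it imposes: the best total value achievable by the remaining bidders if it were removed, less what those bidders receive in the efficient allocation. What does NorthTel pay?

NorthTel pays $126M.

Efficient allocation: AzureWave→Band C ($876M), ClearBand→Band E ($218M), Solara→Band F ($941M), NorthTel→Band G ($867M); total welfare W = $2902M.
NorthTel receives Band G at value $867M, so the others get W − 867 = $2035M.
Without NorthTel: best allocation of the remaining 3 bidders over all 4 bands is AzureWave→Band G ($970M), ClearBand→Band C ($250M), Solara→Band F ($941M), total $2161M.
VCG payment = (others' best without NorthTel) − (others' welfare with NorthTel) = 2161 − 2035 = $126M.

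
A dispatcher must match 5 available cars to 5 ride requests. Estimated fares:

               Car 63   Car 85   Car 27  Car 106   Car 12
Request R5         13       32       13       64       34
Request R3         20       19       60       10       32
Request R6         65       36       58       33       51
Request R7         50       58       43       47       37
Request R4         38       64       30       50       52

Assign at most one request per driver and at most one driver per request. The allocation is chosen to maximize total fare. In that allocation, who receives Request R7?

Car 85 receives Request R7.

Optimal: Car 63→Request R6 ($65), Car 85→Request R7 ($58), Car 27→Request R3 ($60), Car 106→Request R5 ($64), Car 12→Request R4 ($52) — total 65+58+60+64+52 = $299.
Every other assignment is strictly worse.
Car 85's own top request is Request R4 ($64), but forcing Car 85→Request R4 and reassigning the rest optimally gives only $290 — worse by 9.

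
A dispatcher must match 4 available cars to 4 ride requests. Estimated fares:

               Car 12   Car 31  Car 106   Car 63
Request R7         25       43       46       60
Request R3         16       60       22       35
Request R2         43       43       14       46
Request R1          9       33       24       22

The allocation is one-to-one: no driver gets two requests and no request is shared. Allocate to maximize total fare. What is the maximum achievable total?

This is a one-to-one assignment (maximum-weight bipartite matching).
Optimal: Car 12→Request R2 ($43), Car 31→Request R3 ($60), Car 106→Request R1 ($24), Car 63→Request R7 ($60) — total 43+60+24+60 = $187.
Swapping Car 63↔Car 31 (Car 63→Request R3 $35, Car 31→Request R7 $43) loses 42.

Maximum total: $187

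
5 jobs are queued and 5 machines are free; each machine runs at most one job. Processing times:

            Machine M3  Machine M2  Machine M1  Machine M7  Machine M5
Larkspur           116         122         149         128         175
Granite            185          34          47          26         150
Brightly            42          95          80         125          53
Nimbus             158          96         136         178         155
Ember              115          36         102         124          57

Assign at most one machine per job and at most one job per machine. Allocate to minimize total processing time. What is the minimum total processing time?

This is a one-to-one assignment (minimum-cost bipartite matching).
Optimal: Larkspur→Machine M3 (116 min), Granite→Machine M7 (26 min), Brightly→Machine M5 (53 min), Nimbus→Machine M1 (136 min), Ember→Machine M2 (36 min) — total 116+26+53+136+36 = 367 min.
Row-greedy (each job in turn takes its cheapest remaining machine) gives 393 min, worse by 26.
No other one-to-one assignment undercuts 367 min.

Min total: 367 min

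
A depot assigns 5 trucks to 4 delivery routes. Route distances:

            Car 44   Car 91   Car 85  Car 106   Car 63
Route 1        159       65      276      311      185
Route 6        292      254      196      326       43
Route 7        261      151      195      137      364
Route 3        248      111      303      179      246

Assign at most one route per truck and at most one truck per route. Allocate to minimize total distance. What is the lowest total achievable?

This is a one-to-one assignment (minimum-cost bipartite matching).
Optimal: Car 44→Route 1 (159 km), Car 63→Route 6 (43 km), Car 106→Route 7 (137 km), Car 91→Route 3 (111 km) — total 159+43+137+111 = 450 km.
Min-entry greedy (repeatedly take the single cheapest remaining cell) gives 493 km, worse by 43.
Swapping Car 106↔Car 63 (Car 106→Route 6 326 km, Car 63→Route 7 364 km) adds 510.

Min total: 450 km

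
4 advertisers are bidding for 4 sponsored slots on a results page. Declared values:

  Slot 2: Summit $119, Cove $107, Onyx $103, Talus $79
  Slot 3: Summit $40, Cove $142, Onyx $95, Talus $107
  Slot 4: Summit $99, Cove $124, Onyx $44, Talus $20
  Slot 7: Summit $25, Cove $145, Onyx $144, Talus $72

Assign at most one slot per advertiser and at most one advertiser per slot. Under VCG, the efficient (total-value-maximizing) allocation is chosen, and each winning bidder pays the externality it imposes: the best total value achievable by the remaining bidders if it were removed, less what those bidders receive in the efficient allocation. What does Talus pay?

Efficient allocation: Summit→Slot 2 ($119), Cove→Slot 4 ($124), Onyx→Slot 7 ($144), Talus→Slot 3 ($107); total welfare W = $494.
Talus receives Slot 3 at value $107, so the others get W − 107 = $387.
Without Talus: best allocation of the remaining 3 bidders over all 4 slots is Summit→Slot 2 ($119), Cove→Slot 3 ($142), Onyx→Slot 7 ($144), total $405.
VCG payment = (others' best without Talus) − (others' welfare with Talus) = 405 − 387 = $18.

Talus pays $18.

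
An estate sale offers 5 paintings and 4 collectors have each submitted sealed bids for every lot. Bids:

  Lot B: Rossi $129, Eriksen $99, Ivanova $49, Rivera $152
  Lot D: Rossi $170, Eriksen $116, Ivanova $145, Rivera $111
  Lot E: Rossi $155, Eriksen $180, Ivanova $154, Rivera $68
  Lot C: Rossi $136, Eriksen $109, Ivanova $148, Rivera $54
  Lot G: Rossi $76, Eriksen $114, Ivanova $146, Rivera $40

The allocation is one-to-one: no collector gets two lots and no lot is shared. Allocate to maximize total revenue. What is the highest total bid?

Maximum total: $650

This is a one-to-one assignment (maximum-weight bipartite matching).
Optimal: Rossi→Lot D ($170), Eriksen→Lot E ($180), Ivanova→Lot C ($148), Rivera→Lot B ($152) — total 170+180+148+152 = $650.
Next-best assignment: Rossi→Lot D, Eriksen→Lot E, Ivanova→Lot G, Rivera→Lot B = $648.
Swapping Eriksen↔Ivanova (Eriksen→Lot C $109, Ivanova→Lot E $154) loses 65.
No other one-to-one assignment exceeds $650.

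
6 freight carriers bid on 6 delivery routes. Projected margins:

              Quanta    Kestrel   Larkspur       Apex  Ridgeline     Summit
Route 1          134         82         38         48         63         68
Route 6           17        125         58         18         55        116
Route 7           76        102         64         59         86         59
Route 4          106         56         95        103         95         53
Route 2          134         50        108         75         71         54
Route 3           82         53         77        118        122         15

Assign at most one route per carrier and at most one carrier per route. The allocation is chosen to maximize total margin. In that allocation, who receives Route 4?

Optimal: Quanta→Route 1 ($134k), Kestrel→Route 7 ($102k), Larkspur→Route 2 ($108k), Apex→Route 4 ($103k), Ridgeline→Route 3 ($122k), Summit→Route 6 ($116k) — total 134+102+108+103+122+116 = $685k.
Next-best assignment: Quanta→Route 1, Kestrel→Route 7, Larkspur→Route 2, Apex→Route 3, Ridgeline→Route 4, Summit→Route 6 = $673k.
Apex's own top route is Route 3 ($118k), but forcing Apex→Route 3 and reassigning the rest optimally gives only $673k — worse by 12.

Apex receives Route 4.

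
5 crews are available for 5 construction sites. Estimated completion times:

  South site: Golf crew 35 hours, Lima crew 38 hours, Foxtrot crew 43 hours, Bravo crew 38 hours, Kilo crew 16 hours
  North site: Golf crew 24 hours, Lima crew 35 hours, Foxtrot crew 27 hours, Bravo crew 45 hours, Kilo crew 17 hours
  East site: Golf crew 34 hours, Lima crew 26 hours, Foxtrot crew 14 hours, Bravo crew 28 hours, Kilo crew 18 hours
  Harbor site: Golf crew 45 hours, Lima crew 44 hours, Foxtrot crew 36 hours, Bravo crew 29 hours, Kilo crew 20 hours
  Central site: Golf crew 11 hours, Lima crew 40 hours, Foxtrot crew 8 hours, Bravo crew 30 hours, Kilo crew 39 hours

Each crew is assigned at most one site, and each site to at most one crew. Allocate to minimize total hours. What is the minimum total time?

Min total: 103 hours

Optimal: Golf crew→North site (24 hours), Lima crew→East site (26 hours), Foxtrot crew→Central site (8 hours), Bravo crew→Harbor site (29 hours), Kilo crew→South site (16 hours) — total 24+26+8+29+16 = 103 hours.
Row-greedy (each crew in turn takes its cheapest remaining site) gives 109 hours, worse by 6.
Next-best assignment: Golf crew→Central site, Lima crew→North site, Foxtrot crew→East site, Bravo crew→Harbor site, Kilo crew→South site = 105 hours.
Swapping Lima crew↔Golf crew (Lima crew→North site 35 hours, Golf crew→East site 34 hours) adds 19.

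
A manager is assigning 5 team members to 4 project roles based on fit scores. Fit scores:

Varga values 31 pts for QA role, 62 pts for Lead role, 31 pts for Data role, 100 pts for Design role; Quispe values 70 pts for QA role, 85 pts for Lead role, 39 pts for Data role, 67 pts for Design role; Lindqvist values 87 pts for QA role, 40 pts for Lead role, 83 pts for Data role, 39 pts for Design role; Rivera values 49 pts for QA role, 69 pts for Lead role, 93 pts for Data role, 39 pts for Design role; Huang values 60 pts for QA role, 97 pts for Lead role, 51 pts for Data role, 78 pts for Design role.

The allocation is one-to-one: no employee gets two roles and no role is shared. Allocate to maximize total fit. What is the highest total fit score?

Optimal: Lindqvist→QA role (87 pts), Huang→Lead role (97 pts), Rivera→Data role (93 pts), Varga→Design role (100 pts) — total 87+97+93+100 = 377 pts.
Row-greedy (each employee in turn takes its best remaining role) gives 365 pts, worse by 12.
Next-best assignment: Lindqvist→QA role, Quispe→Lead role, Rivera→Data role, Varga→Design role = 365 pts.
No other one-to-one assignment exceeds 377 pts.

Max total: 377 pts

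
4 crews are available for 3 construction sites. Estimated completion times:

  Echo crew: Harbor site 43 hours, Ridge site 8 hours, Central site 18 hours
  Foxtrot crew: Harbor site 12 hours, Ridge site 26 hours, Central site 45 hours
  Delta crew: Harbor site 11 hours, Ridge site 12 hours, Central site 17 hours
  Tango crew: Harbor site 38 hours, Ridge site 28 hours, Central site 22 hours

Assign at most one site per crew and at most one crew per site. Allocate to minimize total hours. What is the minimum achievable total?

Optimal: Foxtrot crew→Harbor site (12 hours), Echo crew→Ridge site (8 hours), Delta crew→Central site (17 hours) — total 12+8+17 = 37 hours.
Column-greedy (each site in turn goes to its cheapest remaining crew) gives 41 hours, worse by 4.
Next-best assignment: Delta crew→Harbor site, Echo crew→Ridge site, Tango crew→Central site = 41 hours.
Every other assignment is strictly worse.

Minimum total: 37 hours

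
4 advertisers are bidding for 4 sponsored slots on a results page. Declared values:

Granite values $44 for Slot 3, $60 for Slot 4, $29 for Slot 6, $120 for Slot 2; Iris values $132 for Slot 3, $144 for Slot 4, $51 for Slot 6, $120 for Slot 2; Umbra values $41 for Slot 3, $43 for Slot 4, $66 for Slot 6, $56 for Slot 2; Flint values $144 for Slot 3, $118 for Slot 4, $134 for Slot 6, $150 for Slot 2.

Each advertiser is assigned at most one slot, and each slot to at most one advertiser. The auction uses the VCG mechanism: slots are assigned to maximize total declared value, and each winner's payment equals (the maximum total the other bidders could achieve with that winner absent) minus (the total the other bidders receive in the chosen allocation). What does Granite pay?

Granite pays $6.

Efficient allocation: Granite→Slot 2 ($120), Iris→Slot 4 ($144), Umbra→Slot 6 ($66), Flint→Slot 3 ($144); total welfare W = $474.
Granite receives Slot 2 at value $120, so the others get W − 120 = $354.
Without Granite: best allocation of the remaining 3 bidders over all 4 slots is Iris→Slot 4 ($144), Umbra→Slot 6 ($66), Flint→Slot 2 ($150), total $360.
VCG payment = (others' best without Granite) − (others' welfare with Granite) = 360 − 354 = $6.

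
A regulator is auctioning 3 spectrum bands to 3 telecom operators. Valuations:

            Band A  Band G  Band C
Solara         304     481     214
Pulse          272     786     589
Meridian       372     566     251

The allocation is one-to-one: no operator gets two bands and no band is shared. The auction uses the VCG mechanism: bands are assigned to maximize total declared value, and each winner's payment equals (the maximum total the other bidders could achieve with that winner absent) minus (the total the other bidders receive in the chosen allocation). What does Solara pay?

Efficient allocation: Solara→Band A ($304M), Pulse→Band C ($589M), Meridian→Band G ($566M); total welfare W = $1459M.
Solara receives Band A at value $304M, so the others get W − 304 = $1155M.
Without Solara: best allocation of the remaining 2 bidders over all 3 bands is Pulse→Band G ($786M), Meridian→Band A ($372M), total $1158M.
VCG payment = (others' best without Solara) − (others' welfare with Solara) = 1158 − 1155 = $3M.

Solara pays $3M.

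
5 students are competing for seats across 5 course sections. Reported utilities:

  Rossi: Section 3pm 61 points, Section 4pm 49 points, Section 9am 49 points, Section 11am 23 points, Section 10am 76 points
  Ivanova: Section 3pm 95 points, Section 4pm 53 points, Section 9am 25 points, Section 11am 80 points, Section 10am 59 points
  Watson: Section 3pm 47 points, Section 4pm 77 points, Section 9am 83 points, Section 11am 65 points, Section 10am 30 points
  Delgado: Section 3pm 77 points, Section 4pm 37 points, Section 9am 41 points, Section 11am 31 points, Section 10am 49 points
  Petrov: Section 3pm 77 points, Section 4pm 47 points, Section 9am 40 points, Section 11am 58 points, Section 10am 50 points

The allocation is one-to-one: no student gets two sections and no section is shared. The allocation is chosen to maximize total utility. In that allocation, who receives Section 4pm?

This is the linear assignment problem.
Optimal: Rossi→Section 10am (76 points), Ivanova→Section 11am (80 points), Watson→Section 9am (83 points), Delgado→Section 3pm (77 points), Petrov→Section 4pm (47 points) — total 76+80+83+77+47 = 363 points.
Row-greedy (each student in turn takes its best remaining section) gives 349 points, worse by 14.
Next-best assignment: Rossi→Section 10am, Ivanova→Section 11am, Watson→Section 9am, Delgado→Section 4pm, Petrov→Section 3pm = 353 points.
Checked against all permutations: 363 points is optimal.
Petrov's own top section is Section 3pm (77 points), but forcing Petrov→Section 3pm and reassigning the rest optimally gives only 353 points — worse by 10.

Petrov receives Section 4pm.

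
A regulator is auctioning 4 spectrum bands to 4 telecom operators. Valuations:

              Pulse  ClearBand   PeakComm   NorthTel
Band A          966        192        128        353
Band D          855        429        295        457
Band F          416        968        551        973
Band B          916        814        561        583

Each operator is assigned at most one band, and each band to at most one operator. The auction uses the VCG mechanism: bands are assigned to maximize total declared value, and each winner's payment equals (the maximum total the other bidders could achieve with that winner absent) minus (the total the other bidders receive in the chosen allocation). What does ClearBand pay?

ClearBand pays $266M.

Efficient allocation: Pulse→Band A ($966M), ClearBand→Band B ($814M), PeakComm→Band D ($295M), NorthTel→Band F ($973M); total welfare W = $3048M.
ClearBand receives Band B at value $814M, so the others get W − 814 = $2234M.
Without ClearBand: best allocation of the remaining 3 bidders over all 4 bands is Pulse→Band A ($966M), PeakComm→Band B ($561M), NorthTel→Band F ($973M), total $2500M.
VCG payment = (others' best without ClearBand) − (others' welfare with ClearBand) = 2500 − 2234 = $266M.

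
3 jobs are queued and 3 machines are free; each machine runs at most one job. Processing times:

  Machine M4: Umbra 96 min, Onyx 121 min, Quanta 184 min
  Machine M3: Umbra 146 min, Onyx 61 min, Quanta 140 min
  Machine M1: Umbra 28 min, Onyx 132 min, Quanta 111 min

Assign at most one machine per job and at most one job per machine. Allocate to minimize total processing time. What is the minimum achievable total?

Optimal: Umbra→Machine M4 (96 min), Onyx→Machine M3 (61 min), Quanta→Machine M1 (111 min) — total 96+61+111 = 268 min.
Row-greedy (each job in turn takes its cheapest remaining machine) gives 273 min, worse by 5.
Swapping Quanta↔Onyx (Quanta→Machine M3 140 min, Onyx→Machine M1 132 min) adds 100.

Min total: 268 min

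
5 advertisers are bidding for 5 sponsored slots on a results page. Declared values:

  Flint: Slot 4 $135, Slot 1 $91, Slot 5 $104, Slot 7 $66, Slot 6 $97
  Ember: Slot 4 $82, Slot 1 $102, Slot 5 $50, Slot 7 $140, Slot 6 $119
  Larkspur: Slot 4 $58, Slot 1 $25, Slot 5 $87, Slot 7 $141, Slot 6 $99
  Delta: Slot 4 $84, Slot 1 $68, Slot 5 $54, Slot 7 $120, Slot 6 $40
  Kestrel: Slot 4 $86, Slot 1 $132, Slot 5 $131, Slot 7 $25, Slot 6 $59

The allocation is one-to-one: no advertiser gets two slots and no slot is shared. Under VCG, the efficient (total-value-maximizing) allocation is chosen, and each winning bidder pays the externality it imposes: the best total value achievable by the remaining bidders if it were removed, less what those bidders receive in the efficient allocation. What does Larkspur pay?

Efficient allocation: Flint→Slot 4 ($135), Ember→Slot 6 ($119), Larkspur→Slot 7 ($141), Delta→Slot 1 ($68), Kestrel→Slot 5 ($131); total welfare W = $594.
Larkspur receives Slot 7 at value $141, so the others get W − 141 = $453.
Without Larkspur: best allocation of the remaining 4 bidders over all 5 slots is Flint→Slot 4 ($135), Ember→Slot 6 ($119), Delta→Slot 7 ($120), Kestrel→Slot 1 ($132), total $506.
VCG payment = (others' best without Larkspur) − (others' welfare with Larkspur) = 506 − 453 = $53.

Larkspur pays $53.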